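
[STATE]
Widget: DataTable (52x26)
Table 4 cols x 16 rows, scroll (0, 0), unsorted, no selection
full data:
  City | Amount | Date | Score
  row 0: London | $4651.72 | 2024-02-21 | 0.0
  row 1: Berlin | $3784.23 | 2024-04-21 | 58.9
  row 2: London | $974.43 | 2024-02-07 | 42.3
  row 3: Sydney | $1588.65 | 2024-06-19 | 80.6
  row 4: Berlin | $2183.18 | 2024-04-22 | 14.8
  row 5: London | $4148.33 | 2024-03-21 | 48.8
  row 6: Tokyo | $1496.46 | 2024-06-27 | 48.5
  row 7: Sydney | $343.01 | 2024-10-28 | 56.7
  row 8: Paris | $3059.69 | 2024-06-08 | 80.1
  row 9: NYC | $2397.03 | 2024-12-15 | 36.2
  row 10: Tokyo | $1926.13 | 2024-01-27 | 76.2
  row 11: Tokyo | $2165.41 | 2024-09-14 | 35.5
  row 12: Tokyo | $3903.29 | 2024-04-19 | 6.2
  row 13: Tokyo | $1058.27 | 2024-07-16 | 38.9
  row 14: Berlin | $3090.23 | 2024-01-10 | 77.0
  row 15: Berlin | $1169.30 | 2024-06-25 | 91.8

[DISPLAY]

City  │Amount  │Date      │Score                    
──────┼────────┼──────────┼─────                    
London│$4651.72│2024-02-21│0.0                      
Berlin│$3784.23│2024-04-21│58.9                     
London│$974.43 │2024-02-07│42.3                     
Sydney│$1588.65│2024-06-19│80.6                     
Berlin│$2183.18│2024-04-22│14.8                     
London│$4148.33│2024-03-21│48.8                     
Tokyo │$1496.46│2024-06-27│48.5                     
Sydney│$343.01 │2024-10-28│56.7                     
Paris │$3059.69│2024-06-08│80.1                     
NYC   │$2397.03│2024-12-15│36.2                     
Tokyo │$1926.13│2024-01-27│76.2                     
Tokyo │$2165.41│2024-09-14│35.5                     
Tokyo │$3903.29│2024-04-19│6.2                      
Tokyo │$1058.27│2024-07-16│38.9                     
Berlin│$3090.23│2024-01-10│77.0                     
Berlin│$1169.30│2024-06-25│91.8                     
                                                    
                                                    
                                                    
                                                    
                                                    
                                                    
                                                    
                                                    


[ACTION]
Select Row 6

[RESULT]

City  │Amount  │Date      │Score                    
──────┼────────┼──────────┼─────                    
London│$4651.72│2024-02-21│0.0                      
Berlin│$3784.23│2024-04-21│58.9                     
London│$974.43 │2024-02-07│42.3                     
Sydney│$1588.65│2024-06-19│80.6                     
Berlin│$2183.18│2024-04-22│14.8                     
London│$4148.33│2024-03-21│48.8                     
>okyo │$1496.46│2024-06-27│48.5                     
Sydney│$343.01 │2024-10-28│56.7                     
Paris │$3059.69│2024-06-08│80.1                     
NYC   │$2397.03│2024-12-15│36.2                     
Tokyo │$1926.13│2024-01-27│76.2                     
Tokyo │$2165.41│2024-09-14│35.5                     
Tokyo │$3903.29│2024-04-19│6.2                      
Tokyo │$1058.27│2024-07-16│38.9                     
Berlin│$3090.23│2024-01-10│77.0                     
Berlin│$1169.30│2024-06-25│91.8                     
                                                    
                                                    
                                                    
                                                    
                                                    
                                                    
                                                    
                                                    


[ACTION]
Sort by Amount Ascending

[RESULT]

City  │Amount ▲│Date      │Score                    
──────┼────────┼──────────┼─────                    
Sydney│$343.01 │2024-10-28│56.7                     
London│$974.43 │2024-02-07│42.3                     
Tokyo │$1058.27│2024-07-16│38.9                     
Berlin│$1169.30│2024-06-25│91.8                     
Tokyo │$1496.46│2024-06-27│48.5                     
Sydney│$1588.65│2024-06-19│80.6                     
>okyo │$1926.13│2024-01-27│76.2                     
Tokyo │$2165.41│2024-09-14│35.5                     
Berlin│$2183.18│2024-04-22│14.8                     
NYC   │$2397.03│2024-12-15│36.2                     
Paris │$3059.69│2024-06-08│80.1                     
Berlin│$3090.23│2024-01-10│77.0                     
Berlin│$3784.23│2024-04-21│58.9                     
Tokyo │$3903.29│2024-04-19│6.2                      
London│$4148.33│2024-03-21│48.8                     
London│$4651.72│2024-02-21│0.0                      
                                                    
                                                    
                                                    
                                                    
                                                    
                                                    
                                                    
                                                    


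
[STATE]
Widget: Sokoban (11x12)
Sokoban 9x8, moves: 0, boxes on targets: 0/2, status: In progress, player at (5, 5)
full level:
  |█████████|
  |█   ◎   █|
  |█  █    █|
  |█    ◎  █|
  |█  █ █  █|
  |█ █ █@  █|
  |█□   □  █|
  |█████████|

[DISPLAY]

█████████  
█   ◎   █  
█  █    █  
█    ◎  █  
█  █ █  █  
█ █ █@  █  
█□   □  █  
█████████  
Moves: 0  0
           
           
           


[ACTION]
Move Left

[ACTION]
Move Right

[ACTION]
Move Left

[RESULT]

█████████  
█   ◎   █  
█  █    █  
█    ◎  █  
█  █ █  █  
█ █ █@  █  
█□   □  █  
█████████  
Moves: 2  0
           
           
           


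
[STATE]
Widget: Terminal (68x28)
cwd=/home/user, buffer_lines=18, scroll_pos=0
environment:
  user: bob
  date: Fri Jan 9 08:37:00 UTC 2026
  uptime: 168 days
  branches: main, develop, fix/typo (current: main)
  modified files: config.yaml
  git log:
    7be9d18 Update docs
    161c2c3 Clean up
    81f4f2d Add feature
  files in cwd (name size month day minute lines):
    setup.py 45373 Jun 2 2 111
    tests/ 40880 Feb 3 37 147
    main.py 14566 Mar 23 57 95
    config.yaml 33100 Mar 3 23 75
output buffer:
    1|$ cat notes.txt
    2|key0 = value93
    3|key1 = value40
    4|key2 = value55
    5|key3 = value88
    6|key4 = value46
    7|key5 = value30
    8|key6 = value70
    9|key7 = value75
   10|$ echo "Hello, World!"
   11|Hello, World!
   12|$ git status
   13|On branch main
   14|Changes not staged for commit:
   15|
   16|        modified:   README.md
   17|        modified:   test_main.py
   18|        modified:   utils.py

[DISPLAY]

$ cat notes.txt                                                     
key0 = value93                                                      
key1 = value40                                                      
key2 = value55                                                      
key3 = value88                                                      
key4 = value46                                                      
key5 = value30                                                      
key6 = value70                                                      
key7 = value75                                                      
$ echo "Hello, World!"                                              
Hello, World!                                                       
$ git status                                                        
On branch main                                                      
Changes not staged for commit:                                      
                                                                    
        modified:   README.md                                       
        modified:   test_main.py                                    
        modified:   utils.py                                        
$ █                                                                 
                                                                    
                                                                    
                                                                    
                                                                    
                                                                    
                                                                    
                                                                    
                                                                    
                                                                    


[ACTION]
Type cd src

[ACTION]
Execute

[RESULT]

$ cat notes.txt                                                     
key0 = value93                                                      
key1 = value40                                                      
key2 = value55                                                      
key3 = value88                                                      
key4 = value46                                                      
key5 = value30                                                      
key6 = value70                                                      
key7 = value75                                                      
$ echo "Hello, World!"                                              
Hello, World!                                                       
$ git status                                                        
On branch main                                                      
Changes not staged for commit:                                      
                                                                    
        modified:   README.md                                       
        modified:   test_main.py                                    
        modified:   utils.py                                        
$ cd src                                                            
                                                                    
$ █                                                                 
                                                                    
                                                                    
                                                                    
                                                                    
                                                                    
                                                                    
                                                                    


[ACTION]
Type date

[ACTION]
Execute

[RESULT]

$ cat notes.txt                                                     
key0 = value93                                                      
key1 = value40                                                      
key2 = value55                                                      
key3 = value88                                                      
key4 = value46                                                      
key5 = value30                                                      
key6 = value70                                                      
key7 = value75                                                      
$ echo "Hello, World!"                                              
Hello, World!                                                       
$ git status                                                        
On branch main                                                      
Changes not staged for commit:                                      
                                                                    
        modified:   README.md                                       
        modified:   test_main.py                                    
        modified:   utils.py                                        
$ cd src                                                            
                                                                    
$ date                                                              
Fri Jan 9 08:37:00 UTC 2026                                         
$ █                                                                 
                                                                    
                                                                    
                                                                    
                                                                    
                                                                    


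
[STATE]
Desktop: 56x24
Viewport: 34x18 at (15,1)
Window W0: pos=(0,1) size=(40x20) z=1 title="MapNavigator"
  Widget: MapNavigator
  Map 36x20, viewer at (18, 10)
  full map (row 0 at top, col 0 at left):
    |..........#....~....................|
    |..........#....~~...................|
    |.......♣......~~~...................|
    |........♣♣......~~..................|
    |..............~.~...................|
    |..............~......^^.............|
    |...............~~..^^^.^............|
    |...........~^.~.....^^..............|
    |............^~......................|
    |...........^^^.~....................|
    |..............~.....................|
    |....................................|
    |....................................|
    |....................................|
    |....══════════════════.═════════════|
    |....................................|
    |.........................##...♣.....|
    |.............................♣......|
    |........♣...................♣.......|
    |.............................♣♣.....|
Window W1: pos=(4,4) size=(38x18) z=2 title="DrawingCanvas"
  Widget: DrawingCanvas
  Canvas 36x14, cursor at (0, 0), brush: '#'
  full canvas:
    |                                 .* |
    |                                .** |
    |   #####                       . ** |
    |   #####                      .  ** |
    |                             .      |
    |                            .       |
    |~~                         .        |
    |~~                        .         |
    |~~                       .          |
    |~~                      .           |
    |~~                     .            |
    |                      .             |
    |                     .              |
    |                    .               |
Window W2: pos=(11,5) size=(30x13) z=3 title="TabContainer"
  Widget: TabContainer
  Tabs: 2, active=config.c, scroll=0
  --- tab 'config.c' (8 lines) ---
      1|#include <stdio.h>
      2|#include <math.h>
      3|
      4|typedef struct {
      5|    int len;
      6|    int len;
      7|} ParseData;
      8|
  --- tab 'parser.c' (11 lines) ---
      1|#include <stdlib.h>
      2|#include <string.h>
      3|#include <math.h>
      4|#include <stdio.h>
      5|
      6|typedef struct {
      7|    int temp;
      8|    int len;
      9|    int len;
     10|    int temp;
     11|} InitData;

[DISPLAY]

━━━━━━━━━━━━━━━━━━━━━━━━┓         
                        ┃         
────────────────────────┨         
━━━━━━━━━━━━━━━━━━━━━━━━━━┓       
━━━━━━━━━━━━━━━━━━━━━━━━━┓┃       
bContainer               ┃┨       
─────────────────────────┨┃       
nfig.c]│ parser.c        ┃┃       
─────────────────────────┃┃       
clude <stdio.h>          ┃┃       
clude <math.h>           ┃┃       
                         ┃┃       
edef struct {            ┃┃       
 int len;                ┃┃       
 int len;                ┃┃       
arseData;                ┃┃       
━━━━━━━━━━━━━━━━━━━━━━━━━┛┃       
            .             ┃       


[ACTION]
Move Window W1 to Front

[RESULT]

━━━━━━━━━━━━━━━━━━━━━━━━┓         
                        ┃         
────────────────────────┨         
━━━━━━━━━━━━━━━━━━━━━━━━━━┓       
nvas                      ┃       
──────────────────────────┨       
                       .* ┃       
                      .** ┃       
                     . ** ┃       
                    .  ** ┃       
                   .      ┃       
                  .       ┃       
                 .        ┃       
                .         ┃       
               .          ┃       
              .           ┃       
             .            ┃       
            .             ┃       


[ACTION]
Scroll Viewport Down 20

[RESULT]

──────────────────────────┨       
                       .* ┃       
                      .** ┃       
                     . ** ┃       
                    .  ** ┃       
                   .      ┃       
                  .       ┃       
                 .        ┃       
                .         ┃       
               .          ┃       
              .           ┃       
             .            ┃       
            .             ┃       
           .              ┃       
          .               ┃       
━━━━━━━━━━━━━━━━━━━━━━━━━━┛       
                                  
                                  


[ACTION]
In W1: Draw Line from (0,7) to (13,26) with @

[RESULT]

──────────────────────────┨       
                       .* ┃       
                      .** ┃       
@                    . ** ┃       
 @@                 .  ** ┃       
   @               .      ┃       
    @@            .       ┃       
      @          .        ┃       
       @        .         ┃       
        @@     .          ┃       
          @   .           ┃       
           @@.            ┃       
            .@            ┃       
           .  @@          ┃       
          .     @         ┃       
━━━━━━━━━━━━━━━━━━━━━━━━━━┛       
                                  
                                  


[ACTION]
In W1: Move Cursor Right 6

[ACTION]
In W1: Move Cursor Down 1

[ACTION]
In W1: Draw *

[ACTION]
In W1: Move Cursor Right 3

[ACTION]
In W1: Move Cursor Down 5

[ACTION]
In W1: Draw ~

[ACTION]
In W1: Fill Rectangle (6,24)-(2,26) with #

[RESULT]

──────────────────────────┨       
                       .* ┃       
                      .** ┃       
@             ###    . ** ┃       
 @@           ###   .  ** ┃       
   @          ###  .      ┃       
    @@        ### .       ┃       
      @       ###.        ┃       
       @        .         ┃       
        @@     .          ┃       
          @   .           ┃       
           @@.            ┃       
            .@            ┃       
           .  @@          ┃       
          .     @         ┃       
━━━━━━━━━━━━━━━━━━━━━━━━━━┛       
                                  
                                  


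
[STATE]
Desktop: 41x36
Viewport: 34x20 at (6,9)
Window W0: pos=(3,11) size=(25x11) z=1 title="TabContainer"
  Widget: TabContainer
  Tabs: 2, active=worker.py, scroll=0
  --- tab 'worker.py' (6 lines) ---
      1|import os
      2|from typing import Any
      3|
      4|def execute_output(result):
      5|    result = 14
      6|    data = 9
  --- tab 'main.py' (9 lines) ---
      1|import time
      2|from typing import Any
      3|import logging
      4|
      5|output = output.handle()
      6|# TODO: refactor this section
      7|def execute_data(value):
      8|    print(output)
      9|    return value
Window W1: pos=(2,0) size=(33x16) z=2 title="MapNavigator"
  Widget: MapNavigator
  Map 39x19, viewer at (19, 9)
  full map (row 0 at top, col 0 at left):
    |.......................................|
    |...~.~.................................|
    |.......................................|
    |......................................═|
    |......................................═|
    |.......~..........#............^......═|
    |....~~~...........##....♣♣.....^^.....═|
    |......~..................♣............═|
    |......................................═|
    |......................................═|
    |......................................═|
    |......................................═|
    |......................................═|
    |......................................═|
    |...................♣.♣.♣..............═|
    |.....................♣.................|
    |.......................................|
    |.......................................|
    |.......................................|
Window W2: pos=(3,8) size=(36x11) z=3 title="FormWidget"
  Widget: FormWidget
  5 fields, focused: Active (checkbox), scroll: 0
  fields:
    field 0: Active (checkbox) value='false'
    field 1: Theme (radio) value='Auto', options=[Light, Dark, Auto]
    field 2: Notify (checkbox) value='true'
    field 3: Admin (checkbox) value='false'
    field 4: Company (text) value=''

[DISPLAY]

ormWidget                       ┃ 
────────────────────────────────┨ 
Active:     [ ]                 ┃ 
Theme:      ( ) Light  ( ) Dark ┃ 
Notify:     [x]                 ┃ 
Admin:      [ ]                 ┃ 
Company:    [                  ]┃ 
                                ┃ 
                                ┃ 
━━━━━━━━━━━━━━━━━━━━━━━━━━━━━━━━┛ 
f execute_output(resu┃            
  result = 14        ┃            
━━━━━━━━━━━━━━━━━━━━━┛            
                                  
                                  
                                  
                                  
                                  
                                  
                                  


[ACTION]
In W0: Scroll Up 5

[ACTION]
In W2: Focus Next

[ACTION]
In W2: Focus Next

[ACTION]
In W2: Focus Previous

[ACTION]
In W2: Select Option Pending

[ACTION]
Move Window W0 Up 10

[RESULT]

ormWidget                       ┃ 
────────────────────────────────┨ 
Active:     [ ]                 ┃ 
Theme:      ( ) Light  ( ) Dark ┃ 
Notify:     [x]                 ┃ 
Admin:      [ ]                 ┃ 
Company:    [                  ]┃ 
                                ┃ 
                                ┃ 
━━━━━━━━━━━━━━━━━━━━━━━━━━━━━━━━┛ 
                                  
                                  
                                  
                                  
                                  
                                  
                                  
                                  
                                  
                                  


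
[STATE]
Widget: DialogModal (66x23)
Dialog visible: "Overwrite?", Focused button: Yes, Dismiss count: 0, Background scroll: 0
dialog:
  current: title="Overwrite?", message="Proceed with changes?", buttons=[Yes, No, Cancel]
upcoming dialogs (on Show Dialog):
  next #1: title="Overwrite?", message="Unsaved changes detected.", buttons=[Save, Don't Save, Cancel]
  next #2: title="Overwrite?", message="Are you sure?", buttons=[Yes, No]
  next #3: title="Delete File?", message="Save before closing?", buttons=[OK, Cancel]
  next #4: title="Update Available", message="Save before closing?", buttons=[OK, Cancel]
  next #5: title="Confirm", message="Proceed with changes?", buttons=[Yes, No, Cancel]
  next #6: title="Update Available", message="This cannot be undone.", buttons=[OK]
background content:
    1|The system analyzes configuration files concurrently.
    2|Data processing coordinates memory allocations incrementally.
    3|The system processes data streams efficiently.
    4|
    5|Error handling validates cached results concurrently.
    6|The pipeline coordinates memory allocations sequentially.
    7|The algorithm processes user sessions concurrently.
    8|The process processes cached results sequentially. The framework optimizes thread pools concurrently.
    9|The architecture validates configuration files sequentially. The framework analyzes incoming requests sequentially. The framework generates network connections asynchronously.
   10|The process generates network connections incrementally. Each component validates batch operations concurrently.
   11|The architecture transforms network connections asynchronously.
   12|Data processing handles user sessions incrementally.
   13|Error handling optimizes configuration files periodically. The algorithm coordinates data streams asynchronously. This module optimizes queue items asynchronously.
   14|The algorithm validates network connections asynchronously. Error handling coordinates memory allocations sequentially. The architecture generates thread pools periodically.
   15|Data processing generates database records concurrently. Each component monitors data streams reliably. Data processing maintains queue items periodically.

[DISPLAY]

The system analyzes configuration files concurrently.             
Data processing coordinates memory allocations incrementally.     
The system processes data streams efficiently.                    
                                                                  
Error handling validates cached results concurrently.             
The pipeline coordinates memory allocations sequentially.         
The algorithm processes user sessions concurrently.               
The process processes cached results sequentially. The framework o
The architecture validates configuration files sequentially. The f
The process generate┌───────────────────────┐rementally. Each comp
The architecture tra│       Overwrite?      │ns asynchronously.   
Data processing hand│ Proceed with changes? │ntally.              
Error handling optim│  [Yes]  No   Cancel   │periodically. The alg
The algorithm valida└───────────────────────┘synchronously. Error 
Data processing generates database records concurrently. Each comp
                                                                  
                                                                  
                                                                  
                                                                  
                                                                  
                                                                  
                                                                  
                                                                  


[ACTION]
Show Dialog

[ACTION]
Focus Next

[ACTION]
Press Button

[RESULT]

The system analyzes configuration files concurrently.             
Data processing coordinates memory allocations incrementally.     
The system processes data streams efficiently.                    
                                                                  
Error handling validates cached results concurrently.             
The pipeline coordinates memory allocations sequentially.         
The algorithm processes user sessions concurrently.               
The process processes cached results sequentially. The framework o
The architecture validates configuration files sequentially. The f
The process generates network connections incrementally. Each comp
The architecture transforms network connections asynchronously.   
Data processing handles user sessions incrementally.              
Error handling optimizes configuration files periodically. The alg
The algorithm validates network connections asynchronously. Error 
Data processing generates database records concurrently. Each comp
                                                                  
                                                                  
                                                                  
                                                                  
                                                                  
                                                                  
                                                                  
                                                                  


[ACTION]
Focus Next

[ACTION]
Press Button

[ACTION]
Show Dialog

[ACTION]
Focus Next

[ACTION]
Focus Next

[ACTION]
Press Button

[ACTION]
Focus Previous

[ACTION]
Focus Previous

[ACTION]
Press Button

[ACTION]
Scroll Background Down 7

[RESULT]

The process processes cached results sequentially. The framework o
The architecture validates configuration files sequentially. The f
The process generates network connections incrementally. Each comp
The architecture transforms network connections asynchronously.   
Data processing handles user sessions incrementally.              
Error handling optimizes configuration files periodically. The alg
The algorithm validates network connections asynchronously. Error 
Data processing generates database records concurrently. Each comp
                                                                  
                                                                  
                                                                  
                                                                  
                                                                  
                                                                  
                                                                  
                                                                  
                                                                  
                                                                  
                                                                  
                                                                  
                                                                  
                                                                  
                                                                  


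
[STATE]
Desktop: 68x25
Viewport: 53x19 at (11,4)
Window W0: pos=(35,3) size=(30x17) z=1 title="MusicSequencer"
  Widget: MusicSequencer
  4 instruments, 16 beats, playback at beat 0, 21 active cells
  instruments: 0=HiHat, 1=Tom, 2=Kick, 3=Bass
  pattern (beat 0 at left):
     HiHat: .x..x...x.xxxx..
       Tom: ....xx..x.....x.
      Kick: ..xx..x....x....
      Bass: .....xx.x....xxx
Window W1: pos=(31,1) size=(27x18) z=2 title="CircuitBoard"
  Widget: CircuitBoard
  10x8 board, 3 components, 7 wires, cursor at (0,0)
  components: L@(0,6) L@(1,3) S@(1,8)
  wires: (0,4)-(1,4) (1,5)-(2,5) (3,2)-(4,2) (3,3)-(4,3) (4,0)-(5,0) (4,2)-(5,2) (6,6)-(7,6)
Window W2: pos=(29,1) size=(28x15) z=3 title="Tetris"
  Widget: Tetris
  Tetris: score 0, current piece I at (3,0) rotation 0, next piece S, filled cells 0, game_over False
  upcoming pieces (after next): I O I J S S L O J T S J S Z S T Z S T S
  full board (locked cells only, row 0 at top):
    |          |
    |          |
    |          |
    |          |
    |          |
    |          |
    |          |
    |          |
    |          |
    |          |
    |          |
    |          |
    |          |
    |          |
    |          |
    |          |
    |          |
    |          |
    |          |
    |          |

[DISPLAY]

                  ┃          │Next:          ┃┃      
                  ┃          │ ░░            ┃┃──────
                  ┃          │░░             ┃┃      
                  ┃          │               ┃┃      
                  ┃          │               ┃┃      
                  ┃          │               ┃┃      
                  ┃          │Score:         ┃┃      
                  ┃          │0              ┃┃      
                  ┃          │               ┃┃      
                  ┃          │               ┃┃      
                  ┃          │               ┃┃      
                  ┗━━━━━━━━━━━━━━━━━━━━━━━━━━┛┃      
                    ┃                         ┃      
                    ┃6                        ┃      
                    ┗━━━━━━━━━━━━━━━━━━━━━━━━━┛      
                        ┗━━━━━━━━━━━━━━━━━━━━━━━━━━━━
                                                     
                                                     
                                                     


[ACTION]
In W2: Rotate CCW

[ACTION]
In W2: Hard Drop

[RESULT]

                  ┃          │Next:          ┃┃      
                  ┃          │████           ┃┃──────
                  ┃          │               ┃┃      
                  ┃          │               ┃┃      
                  ┃          │               ┃┃      
                  ┃          │               ┃┃      
                  ┃          │Score:         ┃┃      
                  ┃   █      │0              ┃┃      
                  ┃   █      │               ┃┃      
                  ┃   █      │               ┃┃      
                  ┃   █      │               ┃┃      
                  ┗━━━━━━━━━━━━━━━━━━━━━━━━━━┛┃      
                    ┃                         ┃      
                    ┃6                        ┃      
                    ┗━━━━━━━━━━━━━━━━━━━━━━━━━┛      
                        ┗━━━━━━━━━━━━━━━━━━━━━━━━━━━━
                                                     
                                                     
                                                     


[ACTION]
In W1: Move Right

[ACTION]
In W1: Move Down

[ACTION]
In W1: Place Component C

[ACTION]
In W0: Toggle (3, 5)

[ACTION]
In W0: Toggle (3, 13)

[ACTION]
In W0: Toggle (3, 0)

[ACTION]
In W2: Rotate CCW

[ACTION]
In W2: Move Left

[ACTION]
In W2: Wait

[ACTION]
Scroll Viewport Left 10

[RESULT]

                            ┃          │Next:        
                            ┃          │████         
                            ┃          │             
                            ┃          │             
                            ┃          │             
                            ┃          │             
                            ┃          │Score:       
                            ┃   █      │0            
                            ┃   █      │             
                            ┃   █      │             
                            ┃   █      │             
                            ┗━━━━━━━━━━━━━━━━━━━━━━━━
                              ┃                      
                              ┃6                     
                              ┗━━━━━━━━━━━━━━━━━━━━━━
                                  ┗━━━━━━━━━━━━━━━━━━
                                                     
                                                     
                                                     


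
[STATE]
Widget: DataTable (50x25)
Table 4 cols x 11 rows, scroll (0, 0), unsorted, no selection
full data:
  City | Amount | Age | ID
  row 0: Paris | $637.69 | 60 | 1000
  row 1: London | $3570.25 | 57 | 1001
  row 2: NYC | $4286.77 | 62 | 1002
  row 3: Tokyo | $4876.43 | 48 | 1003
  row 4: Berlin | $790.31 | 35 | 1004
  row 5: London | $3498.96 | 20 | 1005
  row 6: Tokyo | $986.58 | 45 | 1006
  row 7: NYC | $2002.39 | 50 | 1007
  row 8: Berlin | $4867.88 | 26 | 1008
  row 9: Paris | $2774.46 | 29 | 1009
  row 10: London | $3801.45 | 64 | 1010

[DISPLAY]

City  │Amount  │Age│ID                            
──────┼────────┼───┼────                          
Paris │$637.69 │60 │1000                          
London│$3570.25│57 │1001                          
NYC   │$4286.77│62 │1002                          
Tokyo │$4876.43│48 │1003                          
Berlin│$790.31 │35 │1004                          
London│$3498.96│20 │1005                          
Tokyo │$986.58 │45 │1006                          
NYC   │$2002.39│50 │1007                          
Berlin│$4867.88│26 │1008                          
Paris │$2774.46│29 │1009                          
London│$3801.45│64 │1010                          
                                                  
                                                  
                                                  
                                                  
                                                  
                                                  
                                                  
                                                  
                                                  
                                                  
                                                  
                                                  


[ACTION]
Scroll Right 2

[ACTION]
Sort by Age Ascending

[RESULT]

City  │Amount  │Ag▲│ID                            
──────┼────────┼───┼────                          
London│$3498.96│20 │1005                          
Berlin│$4867.88│26 │1008                          
Paris │$2774.46│29 │1009                          
Berlin│$790.31 │35 │1004                          
Tokyo │$986.58 │45 │1006                          
Tokyo │$4876.43│48 │1003                          
NYC   │$2002.39│50 │1007                          
London│$3570.25│57 │1001                          
Paris │$637.69 │60 │1000                          
NYC   │$4286.77│62 │1002                          
London│$3801.45│64 │1010                          
                                                  
                                                  
                                                  
                                                  
                                                  
                                                  
                                                  
                                                  
                                                  
                                                  
                                                  
                                                  


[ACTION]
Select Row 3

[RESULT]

City  │Amount  │Ag▲│ID                            
──────┼────────┼───┼────                          
London│$3498.96│20 │1005                          
Berlin│$4867.88│26 │1008                          
Paris │$2774.46│29 │1009                          
>erlin│$790.31 │35 │1004                          
Tokyo │$986.58 │45 │1006                          
Tokyo │$4876.43│48 │1003                          
NYC   │$2002.39│50 │1007                          
London│$3570.25│57 │1001                          
Paris │$637.69 │60 │1000                          
NYC   │$4286.77│62 │1002                          
London│$3801.45│64 │1010                          
                                                  
                                                  
                                                  
                                                  
                                                  
                                                  
                                                  
                                                  
                                                  
                                                  
                                                  
                                                  


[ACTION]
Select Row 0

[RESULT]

City  │Amount  │Ag▲│ID                            
──────┼────────┼───┼────                          
>ondon│$3498.96│20 │1005                          
Berlin│$4867.88│26 │1008                          
Paris │$2774.46│29 │1009                          
Berlin│$790.31 │35 │1004                          
Tokyo │$986.58 │45 │1006                          
Tokyo │$4876.43│48 │1003                          
NYC   │$2002.39│50 │1007                          
London│$3570.25│57 │1001                          
Paris │$637.69 │60 │1000                          
NYC   │$4286.77│62 │1002                          
London│$3801.45│64 │1010                          
                                                  
                                                  
                                                  
                                                  
                                                  
                                                  
                                                  
                                                  
                                                  
                                                  
                                                  
                                                  
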